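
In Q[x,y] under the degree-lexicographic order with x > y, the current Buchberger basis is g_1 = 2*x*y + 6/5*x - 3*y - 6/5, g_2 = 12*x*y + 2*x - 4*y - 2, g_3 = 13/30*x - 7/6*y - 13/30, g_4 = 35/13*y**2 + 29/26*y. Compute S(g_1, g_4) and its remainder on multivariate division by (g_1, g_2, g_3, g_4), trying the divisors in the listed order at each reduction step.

S(g_1, g_4) = 13/70*x*y - 3/2*y**2 - 3/5*y; remainder on division = 0.

lcm(LM(g_1), LM(g_4)) = x*y**2.
S = (lcm/LT(g_1))·g_1 − (lcm/LT(g_4))·g_4 = 13/70*x*y - 3/2*y**2 - 3/5*y.
Reduce S modulo (g_1, g_2, g_3, g_4) in that order:
  leading term x*y: subtract (13/140)·g_1 from 13/70*x*y - 3/2*y**2 - 3/5*y → -3/2*y**2 - 39/350*x - 9/28*y + 39/350
  leading term y**2: subtract (-39/70)·g_4 from -3/2*y**2 - 39/350*x - 9/28*y + 39/350 → -39/350*x + 3/10*y + 39/350
  leading term x: subtract (-9/35)·g_3 from -39/350*x + 3/10*y + 39/350 → 0
The remainder is 0, so this S-polynomial contributes no new basis element.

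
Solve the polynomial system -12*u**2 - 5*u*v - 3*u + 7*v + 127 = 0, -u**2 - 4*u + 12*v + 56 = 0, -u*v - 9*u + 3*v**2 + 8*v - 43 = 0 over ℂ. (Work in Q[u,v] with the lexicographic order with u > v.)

Compute a lex Gröbner basis by Buchberger's algorithm.
f_1 = -12*u**2 - 5*u*v - 3*u + 7*v + 127, LT = u**2.
f_2 = -u**2 - 4*u + 12*v + 56, LT = u**2.
f_3 = -u*v - 9*u + 3*v**2 + 8*v - 43, LT = u*v.

S(f_1,f_2): lcm = u**2. S = 5/12*u*v - 15/4*u + 137/12*v + 545/12.
  reduce S modulo (f_1, f_2, f_3):
  remainder -15/2*u + 5/4*v**2 + 59/4*v + 55/2 ≠ 0; add h_4 = -15/2*u + 5/4*v**2 + 59/4*v + 55/2 to the basis.

S(f_1,f_3): lcm = u**2*v. S = -9*u**2 + 41/12*u*v**2 + 33/4*u*v - 43*u - 7/12*v**2 - 127/12*v.
  reduce S modulo (f_1, f_2, f_3, h_4):
  remainder 41/4*v**3 - 49/6*v**2 - 3661/60*v + 3541/3 ≠ 0; add h_5 = 41/4*v**3 - 49/6*v**2 - 3661/60*v + 3541/3 to the basis.

S(f_2,f_3): lcm = u**2*v. S = -9*u**2 + 3*u*v**2 + 12*u*v - 43*u - 12*v**2 - 56*v.
  reduce S modulo (f_1, f_2, f_3, h_4, h_5):
  remainder -553/123*v**2 - 13246/123*v - 52405/123 ≠ 0; add h_6 = -553/123*v**2 - 13246/123*v - 52405/123 to the basis.

S(f_1,h_4): lcm = u**2. S = 1/6*u*v**2 + 143/60*u*v + 47/12*u - 7/12*v - 127/12.
  reduce S modulo (f_1, f_2, f_3, h_4, h_5, h_6):
  remainder -1306357/13825*v - 1306357/2765 ≠ 0; add h_7 = -1306357/13825*v - 1306357/2765 to the basis.

The other S-polynomials (S(f_2,h_4), S(f_3,h_4), S(f_1,h_5), S(f_2,h_5), S(f_3,h_5), S(h_4,h_5), S(f_1,h_6), S(f_2,h_6), S(f_3,h_6), S(h_4,h_6), S(h_5,h_6), S(f_1,h_7), S(f_2,h_7), S(f_3,h_7), S(h_4,h_7), S(h_5,h_7), S(h_6,h_7)) all reduce to 0 modulo the current basis, so we have a Gröbner basis.
Inter-reduce: drop elements whose leading term is divisible by another's, tail-reduce, and make monic.
Reduced Gröbner basis: {u + 2, v + 5}.

From the last basis element, v + 5 = 0, so v takes values in {-5}. Each choice, substituted upward through the basis, yields the corresponding point(s) of the solution set.
  v = -5: the earlier basis element becomes u + 2 = 0, giving u = -2 — point (-2, -5).
This is the nonlinear analogue of row-reducing a linear system.

{(-2, -5)}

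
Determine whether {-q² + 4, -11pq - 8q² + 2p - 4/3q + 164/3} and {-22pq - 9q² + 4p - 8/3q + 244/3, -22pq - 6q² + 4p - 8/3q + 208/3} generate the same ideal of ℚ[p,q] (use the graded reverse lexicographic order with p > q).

Yes, the ideals are equal.

Since reduced Gröbner bases are canonical representatives of ideals under a given ordering, it suffices to compute and compare them.
Buchberger on the first generating set:
f_1 = -q² + 4, LT = q².
f_2 = -11pq - 8q² + 2p - 4/3q + 164/3, LT = pq.

S(f_1,f_2): lcm = pq². S = -8/11q³ + 2/11pq - 4/33q² - 4p + 164/33q.
  reduce S modulo (f_1, f_2):
  remainder -480/121p + 740/363q - 40/363 ≠ 0; add g_3 = -480/121p + 740/363q - 40/363 to the basis.

The other S-polynomials (S(f_1,g_3), S(f_2,g_3)) all reduce to 0 modulo the current basis, so we have a Gröbner basis.
Inter-reduce: drop elements whose leading term is divisible by another's, tail-reduce, and make monic.
Reduced Gröbner basis: {q² - 4, p - 37/72q + 1/36}.

Buchberger on the second generating set:
h_1 = -22pq - 9q² + 4p - 8/3q + 244/3, LT = pq.
h_2 = -22pq - 6q² + 4p - 8/3q + 208/3, LT = pq.

S(h_1,h_2): lcm = pq. S = 3/22q² - 6/11.
  reduce S modulo (h_1, h_2):
  remainder 3/22q² - 6/11 ≠ 0; add k_3 = 3/22q² - 6/11 to the basis.

S(h_1,k_3): lcm = pq². S = 9/22q³ - 2/11pq + 4/33q² + 4p - 122/33q.
  reduce S modulo (h_1, h_2, k_3):
  remainder 480/121p - 740/363q + 40/363 ≠ 0; add k_4 = 480/121p - 740/363q + 40/363 to the basis.

The other S-polynomials (S(h_2,k_3), S(h_1,k_4), S(h_2,k_4), S(k_3,k_4)) all reduce to 0 modulo the current basis, so we have a Gröbner basis.
Inter-reduce: drop elements whose leading term is divisible by another's, tail-reduce, and make monic.
Reduced Gröbner basis: {q² - 4, p - 37/72q + 1/36}.

Same reduced basis, so the two generating sets span the same ideal.
The same test decides containment: I ⊆ J iff every generator of I reduces to 0 modulo a Gröbner basis of J.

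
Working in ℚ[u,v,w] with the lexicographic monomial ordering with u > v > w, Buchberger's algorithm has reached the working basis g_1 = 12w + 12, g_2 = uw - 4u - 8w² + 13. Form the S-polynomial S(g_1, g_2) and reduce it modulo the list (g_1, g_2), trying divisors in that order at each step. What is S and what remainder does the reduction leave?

lcm(LM(g_1), LM(g_2)) = uw.
S = (lcm/LT(g_1))·g_1 − (lcm/LT(g_2))·g_2 = 5u + 8w² - 13.
Reduce S modulo (g_1, g_2) in that order:
  leading term u: no divisor's leading term divides it; move 5u to the remainder.
  leading term w²: subtract (⅔w)·g_1 from 8w² - 13 → -8w - 13
  leading term w: subtract (-⅔)·g_1 from -8w - 13 → -5
  leading term 1: no divisor's leading term divides it; move -5 to the remainder.
The remainder 5u - 5 is nonzero, so it would be added as the next basis element.
An S-polynomial is built so that the two leading terms cancel; whether anything survives reduction is exactly the Gröbner-basis criterion.

S(g_1, g_2) = 5u + 8w² - 13; remainder on division = 5u - 5.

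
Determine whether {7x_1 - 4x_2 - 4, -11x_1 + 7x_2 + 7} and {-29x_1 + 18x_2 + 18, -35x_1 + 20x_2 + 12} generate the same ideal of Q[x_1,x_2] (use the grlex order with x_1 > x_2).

No, the ideals differ.

For a fixed monomial order, each ideal has a unique reduced Gröbner basis; comparing bases decides equality.
Buchberger on the first generating set:
f_1 = 7x_1 - 4x_2 - 4, LT = x_1.
f_2 = -11x_1 + 7x_2 + 7, LT = x_1.

S(f_1,f_2): lcm = x_1. S = 5/77x_2 + 5/77.
  leading term x_2: no divisor's leading term divides it; move 5/77x_2 to the remainder.
  leading term 1: no divisor's leading term divides it; move 5/77 to the remainder.
  remainder 5/77x_2 + 5/77 ≠ 0; add g_3 = 5/77x_2 + 5/77 to the basis.

The other S-polynomials (S(f_1,g_3), S(f_2,g_3)) all reduce to 0 modulo the current basis, so we have a Gröbner basis.
Inter-reduce: drop elements whose leading term is divisible by another's, tail-reduce, and make monic.
Reduced Gröbner basis: {x_1, x_2 + 1}.

Buchberger on the second generating set:
h_1 = -29x_1 + 18x_2 + 18, LT = x_1.
h_2 = -35x_1 + 20x_2 + 12, LT = x_1.

S(h_1,h_2): lcm = x_1. S = -10/203x_2 - 282/1015.
  leading term x_2: no divisor's leading term divides it; move -10/203x_2 to the remainder.
  leading term 1: no divisor's leading term divides it; move -282/1015 to the remainder.
  remainder -10/203x_2 - 282/1015 ≠ 0; add k_3 = -10/203x_2 - 282/1015 to the basis.

The other S-polynomials (S(h_1,k_3), S(h_2,k_3)) all reduce to 0 modulo the current basis, so we have a Gröbner basis.
Inter-reduce: drop elements whose leading term is divisible by another's, tail-reduce, and make monic.
Reduced Gröbner basis: {x_1 + 72/25, x_2 + 141/25}.

These differ, so the ideals are not equal.
The choice of monomial ordering does not affect the verdict — as long as both bases are computed under the same ordering, their equality decides ideal equality.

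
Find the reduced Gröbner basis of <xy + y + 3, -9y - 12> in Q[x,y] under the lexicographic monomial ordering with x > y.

This is the nonlinear analogue of row-reducing a linear system.

f_1 = xy + y + 3, LT = xy.
f_2 = -9y - 12, LT = y.

S(f_1,f_2): lcm = xy. S = -4/3x + y + 3.
  leading term x: no divisor's leading term divides it; move -4/3x to the remainder.
  leading term y: subtract (-1/9)·f_2 from y + 3 → 5/3
  leading term 1: no divisor's leading term divides it; move 5/3 to the remainder.
  remainder -4/3x + 5/3 ≠ 0; add g_3 = -4/3x + 5/3 to the basis.

The other S-polynomials (S(f_1,g_3), S(f_2,g_3)) all reduce to 0 modulo the current basis, so we have a Gröbner basis.
Inter-reduce: drop elements whose leading term is divisible by another's, tail-reduce, and make monic.

G = {x - 5/4, y + 4/3}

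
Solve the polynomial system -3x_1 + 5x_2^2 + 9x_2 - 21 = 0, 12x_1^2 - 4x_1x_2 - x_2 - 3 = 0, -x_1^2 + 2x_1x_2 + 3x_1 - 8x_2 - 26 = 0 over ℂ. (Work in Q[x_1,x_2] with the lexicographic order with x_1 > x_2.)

{(-1, -3)}

Compute a lex Gröbner basis by Buchberger's algorithm.
f_1 = -3x_1 + 5x_2^2 + 9x_2 - 21, LT = x_1.
f_2 = 12x_1^2 - 4x_1x_2 - x_2 - 3, LT = x_1^2.
f_3 = -x_1^2 + 2x_1x_2 + 3x_1 - 8x_2 - 26, LT = x_1^2.

S(f_1,f_2): lcm = x_1^2. S = -5/3x_1x_2^2 - 8/3x_1x_2 + 7x_1 + 1/12x_2 + 1/4.
  reduce S modulo (f_1, f_2, f_3):
  remainder -25/9x_2^4 - 85/9x_2^3 + 46/3x_2^2 + 159/4x_2 - 195/4 ≠ 0; add h_4 = -25/9x_2^4 - 85/9x_2^3 + 46/3x_2^2 + 159/4x_2 - 195/4 to the basis.

S(f_1,f_3): lcm = x_1^2. S = -5/3x_1x_2^2 - x_1x_2 + 10x_1 - 8x_2 - 26.
  reduce S modulo (f_1, f_2, f_3, h_4):
  remainder 25/9x_2^3 + 10x_2^2 - 43/4x_2 - 189/4 ≠ 0; add h_5 = 25/9x_2^3 + 10x_2^2 - 43/4x_2 - 189/4 to the basis.

S(h_4,h_5): lcm = x_2^4. S = -1/5x_2^3 - 33/20x_2^2 + 27/10x_2 + 351/20.
  reduce S modulo (f_1, f_2, f_3, h_4, h_5):
  remainder -93/100x_2^2 + 963/500x_2 + 3537/250 ≠ 0; add h_6 = -93/100x_2^2 + 963/500x_2 + 3537/250 to the basis.

S(h_4,h_6): lcm = x_2^4. S = 848/155x_2^3 + 7512/775x_2^2 - 1431/100x_2 + 351/20.
  reduce S modulo (f_1, f_2, f_3, h_4, h_5, h_6):
  remainder -6656067/480500x_2 - 19968201/480500 ≠ 0; add h_7 = -6656067/480500x_2 - 19968201/480500 to the basis.

The other S-polynomials (S(f_2,f_3), S(f_1,h_4), S(f_2,h_4), S(f_3,h_4), S(f_1,h_5), S(f_2,h_5), S(f_3,h_5), S(f_1,h_6), S(f_2,h_6), S(f_3,h_6), S(h_5,h_6), S(f_1,h_7), S(f_2,h_7), S(f_3,h_7), S(h_4,h_7), S(h_5,h_7), S(h_6,h_7)) all reduce to 0 modulo the current basis, so we have a Gröbner basis.
Inter-reduce: drop elements whose leading term is divisible by another's, tail-reduce, and make monic.
Reduced Gröbner basis: {x_1 + 1, x_2 + 3}.

The lex basis is triangular: the last element involves only x_2. Solving x_2 + 3 = 0 gives x_2 ∈ {-3}; substituting each value into the earlier elements determines the remaining variables.
  x_2 = -3: the earlier basis element becomes x_1 + 1 = 0, giving x_1 = -1 — point (-1, -3).
This is the nonlinear analogue of row-reducing a linear system.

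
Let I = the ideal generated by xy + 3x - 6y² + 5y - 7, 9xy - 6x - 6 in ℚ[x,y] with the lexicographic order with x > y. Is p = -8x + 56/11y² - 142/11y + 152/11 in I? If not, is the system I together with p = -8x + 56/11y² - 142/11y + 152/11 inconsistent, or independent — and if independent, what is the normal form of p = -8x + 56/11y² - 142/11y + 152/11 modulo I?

Adjoining -8x + 56/11y² - 142/11y + 152/11 makes the ideal the whole ring: the system is inconsistent.

First compute the reduced Gröbner basis of I by Buchberger's algorithm.
f_1 = xy + 3x - 6y² + 5y - 7, LT = xy.
f_2 = 9xy - 6x - 6, LT = xy.

S(f_1,f_2): lcm = xy. S = 11/3x - 6y² + 5y - 19/3.
  leading term x: no divisor's leading term divides it; move 11/3x to the remainder.
  leading term y²: no divisor's leading term divides it; move -6y² to the remainder.
  leading term y: no divisor's leading term divides it; move 5y to the remainder.
  leading term 1: no divisor's leading term divides it; move -19/3 to the remainder.
  remainder 11/3x - 6y² + 5y - 19/3 ≠ 0; add h_3 = 11/3x - 6y² + 5y - 19/3 to the basis.

S(f_1,h_3): lcm = xy. S = 3x + 18/11y³ - 81/11y² + 74/11y - 7.
  leading term x: subtract (9/11)·h_3 from 3x + 18/11y³ - 81/11y² + 74/11y - 7 → 18/11y³ - 27/11y² + 29/11y - 20/11
  leading term y³: no divisor's leading term divides it; move 18/11y³ to the remainder.
  leading term y²: no divisor's leading term divides it; move -27/11y² to the remainder.
  leading term y: no divisor's leading term divides it; move 29/11y to the remainder.
  leading term 1: no divisor's leading term divides it; move -20/11 to the remainder.
  remainder 18/11y³ - 27/11y² + 29/11y - 20/11 ≠ 0; add h_4 = 18/11y³ - 27/11y² + 29/11y - 20/11 to the basis.

The other S-polynomials (S(f_2,h_3), S(f_1,h_4), S(f_2,h_4), S(h_3,h_4)) all reduce to 0 modulo the current basis, so we have a Gröbner basis.
Inter-reduce: drop elements whose leading term is divisible by another's, tail-reduce, and make monic.
Reduced Gröbner basis: {x - 18/11y² + 15/11y - 19/11, y³ - 3/2y² + 29/18y - 10/9}.
Label its elements g_1 = x - 18/11y² + 15/11y - 19/11, g_2 = y³ - 3/2y² + 29/18y - 10/9.

Reduce p = -8x + 56/11y² - 142/11y + 152/11 modulo G:
  leading term x: subtract (-8)·g_1 from -8x + 56/11y² - 142/11y + 152/11 → -8y² - 2y
  leading term y²: no divisor's leading term divides it; move -8y² to the remainder.
  leading term y: no divisor's leading term divides it; move -2y to the remainder.
  normal form = -8y² - 2y.
The normal form is nonzero, so p ∉ I. Since p minus its normal form lies in I, I + (p) = I + (r) where r = -8y² - 2y; decide whether this ideal is the whole ring.
Run Buchberger on G together with r (pairs among the g_i already reduce to 0 since G is a Gröbner basis):
g_1 = x - 18/11y² + 15/11y - 19/11, LT = x.
g_2 = y³ - 3/2y² + 29/18y - 10/9, LT = y³.
r = -8y² - 2y, LT = y².

S(g_2,r): lcm = y³. S = -7/4y² + 29/18y - 10/9.
  leading term y²: subtract (7/32)·r from -7/4y² + 29/18y - 10/9 → 295/144y - 10/9
  leading term y: no divisor's leading term divides it; move 295/144y to the remainder.
  leading term 1: no divisor's leading term divides it; move -10/9 to the remainder.
  remainder 295/144y - 10/9 ≠ 0; add m_4 = 295/144y - 10/9 to the basis.

S(g_2,m_4): lcm = y³. S = -113/118y² + 29/18y - 10/9.
  leading term y²: subtract (113/944)·r from -113/118y² + 29/18y - 10/9 → 7861/4248y - 10/9
  leading term y: subtract (15722/17405)·m_4 from 7861/4248y - 10/9 → -374/3481
  leading term 1: no divisor's leading term divides it; move -374/3481 to the remainder.
  remainder -374/3481 ≠ 0; add m_5 = -374/3481 to the basis.

The other S-polynomials (S(g_1,g_2), S(g_1,r), S(g_1,m_4), S(r,m_4), S(g_1,m_5), S(g_2,m_5), S(r,m_5), S(m_4,m_5)) all reduce to 0 modulo the current basis, so we have a Gröbner basis.
Inter-reduce: drop elements whose leading term is divisible by another's, tail-reduce, and make monic.
Reduced Gröbner basis: {1}.
The reduced Gröbner basis of I + (p) is {1}: the ideal is the whole ring, so the enlarged system has no common solution — adjoining p is inconsistent.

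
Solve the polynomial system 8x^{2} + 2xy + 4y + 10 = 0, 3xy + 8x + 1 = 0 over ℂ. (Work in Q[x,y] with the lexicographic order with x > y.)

Compute a lex Gröbner basis by Buchberger's algorithm.
f_1 = 8x^{2} + 2xy + 4y + 10, LT = x^{2}.
f_2 = 3xy + 8x + 1, LT = xy.

S(f_1,f_2): lcm = x^{2}y. S = -\tfrac{8}{3}x^{2} + \tfrac{1}{4}xy^{2} - \tfrac{1}{3}x + \tfrac{1}{2}y^{2} + \tfrac{5}{4}y.
  leading term x^{2}: subtract (-\tfrac{1}{3})·f_1 from -\tfrac{8}{3}x^{2} + \tfrac{1}{4}xy^{2} - \tfrac{1}{3}x + \tfrac{1}{2}y^{2} + \tfrac{5}{4}y → \tfrac{1}{4}xy^{2} + \tfrac{2}{3}xy - \tfrac{1}{3}x + \tfrac{1}{2}y^{2} + \tfrac{31}{12}y + \tfrac{10}{3}
  leading term xy^{2}: subtract (\tfrac{1}{12}y)·f_2 from \tfrac{1}{4}xy^{2} + \tfrac{2}{3}xy - \tfrac{1}{3}x + \tfrac{1}{2}y^{2} + \tfrac{31}{12}y + \tfrac{10}{3} → -\tfrac{1}{3}x + \tfrac{1}{2}y^{2} + \tfrac{5}{2}y + \tfrac{10}{3}
  leading term x: no divisor's leading term divides it; move -\tfrac{1}{3}x to the remainder.
  leading term y^{2}: no divisor's leading term divides it; move \tfrac{1}{2}y^{2} to the remainder.
  leading term y: no divisor's leading term divides it; move \tfrac{5}{2}y to the remainder.
  leading term 1: no divisor's leading term divides it; move \tfrac{10}{3} to the remainder.
  remainder -\tfrac{1}{3}x + \tfrac{1}{2}y^{2} + \tfrac{5}{2}y + \tfrac{10}{3} ≠ 0; add h_3 = -\tfrac{1}{3}x + \tfrac{1}{2}y^{2} + \tfrac{5}{2}y + \tfrac{10}{3} to the basis.

S(f_2,h_3): lcm = xy. S = \tfrac{8}{3}x + \tfrac{3}{2}y^{3} + \tfrac{15}{2}y^{2} + 10y + \tfrac{1}{3}.
  leading term x: subtract (-8)·h_3 from \tfrac{8}{3}x + \tfrac{3}{2}y^{3} + \tfrac{15}{2}y^{2} + 10y + \tfrac{1}{3} → \tfrac{3}{2}y^{3} + \tfrac{23}{2}y^{2} + 30y + 27
  leading term y^{3}: no divisor's leading term divides it; move \tfrac{3}{2}y^{3} to the remainder.
  leading term y^{2}: no divisor's leading term divides it; move \tfrac{23}{2}y^{2} to the remainder.
  leading term y: no divisor's leading term divides it; move 30y to the remainder.
  leading term 1: no divisor's leading term divides it; move 27 to the remainder.
  remainder \tfrac{3}{2}y^{3} + \tfrac{23}{2}y^{2} + 30y + 27 ≠ 0; add h_4 = \tfrac{3}{2}y^{3} + \tfrac{23}{2}y^{2} + 30y + 27 to the basis.

The other S-polynomials (S(f_1,h_3), S(f_1,h_4), S(f_2,h_4), S(h_3,h_4)) all reduce to 0 modulo the current basis, so we have a Gröbner basis.
Inter-reduce: drop elements whose leading term is divisible by another's, tail-reduce, and make monic.
Reduced Gröbner basis: {x - \tfrac{3}{2}y^{2} - \tfrac{15}{2}y - 10, y^{3} + \tfrac{23}{3}y^{2} + 20y + 18}.

Elimination: the polynomial y^{3} + \tfrac{23}{3}y^{2} + 20y + 18 lies in the elimination ideal for y, so y ∈ {-3, -7/3 - sqrt(5)*I/3, -7/3 + sqrt(5)*I/3}. For each such y, the remaining basis elements (now univariate) give the rest of the solution.
  y = -3: the earlier basis element becomes x - 1 = 0, giving x = 1 — point (1, -3).
  y = -7/3 - sqrt(5)*I/3: the earlier basis element becomes x + 1/6 + sqrt(5)*I/6 = 0, giving x = -1/6 - sqrt(5)*I/6 — point (-1/6 - sqrt(5)*I/6, -7/3 - sqrt(5)*I/3).
  y = -7/3 + sqrt(5)*I/3: the earlier basis element becomes x + 1/6 - sqrt(5)*I/6 = 0, giving x = -1/6 + sqrt(5)*I/6 — point (-1/6 + sqrt(5)*I/6, -7/3 + sqrt(5)*I/3).
This is the nonlinear analogue of row-reducing a linear system.

{(1, -3), (-1/6 - sqrt(5)*I/6, -7/3 - sqrt(5)*I/3), (-1/6 + sqrt(5)*I/6, -7/3 + sqrt(5)*I/3)}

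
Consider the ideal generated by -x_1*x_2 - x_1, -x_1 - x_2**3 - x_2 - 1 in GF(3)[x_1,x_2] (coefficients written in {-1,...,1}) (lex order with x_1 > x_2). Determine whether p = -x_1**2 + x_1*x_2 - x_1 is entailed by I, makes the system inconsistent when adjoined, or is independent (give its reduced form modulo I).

-x_1**2 + x_1*x_2 - x_1 lies in I (it reduces to 0).

First compute the reduced Gröbner basis of I by Buchberger's algorithm.
f_1 = -x_1*x_2 - x_1, LT = x_1*x_2.
f_2 = -x_1 - x_2**3 - x_2 - 1, LT = x_1.

S(f_1,f_2): lcm = x_1*x_2. S = x_1 - x_2**4 - x_2**2 - x_2.
  leading term x_1: subtract (-1)·f_2 from x_1 - x_2**4 - x_2**2 - x_2 → -x_2**4 - x_2**3 - x_2**2 + x_2 - 1
  leading term x_2**4: no divisor's leading term divides it; move -x_2**4 to the remainder.
  leading term x_2**3: no divisor's leading term divides it; move -x_2**3 to the remainder.
  leading term x_2**2: no divisor's leading term divides it; move -x_2**2 to the remainder.
  leading term x_2: no divisor's leading term divides it; move x_2 to the remainder.
  leading term 1: no divisor's leading term divides it; move -1 to the remainder.
  remainder -x_2**4 - x_2**3 - x_2**2 + x_2 - 1 ≠ 0; add h_3 = -x_2**4 - x_2**3 - x_2**2 + x_2 - 1 to the basis.

The other S-polynomials (S(f_1,h_3), S(f_2,h_3)) all reduce to 0 modulo the current basis, so we have a Gröbner basis.
Inter-reduce: drop elements whose leading term is divisible by another's, tail-reduce, and make monic.
Reduced Gröbner basis: {x_1 + x_2**3 + x_2 + 1, x_2**4 + x_2**3 + x_2**2 - x_2 + 1}.
Label its elements g_1 = x_1 + x_2**3 + x_2 + 1, g_2 = x_2**4 + x_2**3 + x_2**2 - x_2 + 1.

Reduce p = -x_1**2 + x_1*x_2 - x_1 modulo G:
  leading term x_1**2: subtract (-x_1)·g_1 from -x_1**2 + x_1*x_2 - x_1 → x_1*x_2**3 - x_1*x_2
  leading term x_1*x_2**3: subtract (x_2**3)·g_1 from x_1*x_2**3 - x_1*x_2 → -x_1*x_2 - x_2**6 - x_2**4 - x_2**3
  leading term x_1*x_2: subtract (-x_2)·g_1 from -x_1*x_2 - x_2**6 - x_2**4 - x_2**3 → -x_2**6 - x_2**3 + x_2**2 + x_2
  leading term x_2**6: subtract (-x_2**2)·g_2 from -x_2**6 - x_2**3 + x_2**2 + x_2 → x_2**5 + x_2**4 + x_2**3 - x_2**2 + x_2
  leading term x_2**5: subtract (x_2)·g_2 from x_2**5 + x_2**4 + x_2**3 - x_2**2 + x_2 → 0
  normal form = 0.
Since the normal form is 0, p ∈ I.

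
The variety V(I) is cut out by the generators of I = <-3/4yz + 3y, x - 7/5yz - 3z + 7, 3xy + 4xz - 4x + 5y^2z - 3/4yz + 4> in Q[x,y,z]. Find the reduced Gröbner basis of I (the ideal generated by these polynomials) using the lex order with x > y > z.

G = {x - 28/5y - 3z + 7, y^2 + 99/46y + 15/46z^2 - 25/23z + 20/23, yz - 4y, z^3 - 22/3z^2 + 16z - 32/3}

This is the nonlinear analogue of row-reducing a linear system.

f_1 = -3/4yz + 3y, LT = yz.
f_2 = x - 7/5yz - 3z + 7, LT = x.
f_3 = 3xy + 4xz - 4x + 5y^2z - 3/4yz + 4, LT = xy.

S(f_1,f_3): lcm = xyz. S = -4xy - 4/3xz^2 + 4/3xz - 5/3y^2z^2 + 1/4yz^2 - 4/3z.
  leading term xy: subtract (-4y)·f_2 from -4xy - 4/3xz^2 + 4/3xz - 5/3y^2z^2 + 1/4yz^2 - 4/3z → -4/3xz^2 + 4/3xz - 5/3y^2z^2 - 28/5y^2z + 1/4yz^2 - 12yz + 28y - 4/3z
  leading term xz^2: subtract (-4/3z^2)·f_2 from -4/3xz^2 + 4/3xz - 5/3y^2z^2 - 28/5y^2z + 1/4yz^2 - 12yz + 28y - 4/3z → 4/3xz - 5/3y^2z^2 - 28/5y^2z - 28/15yz^3 + 1/4yz^2 - 12yz + 28y - 4z^3 + 28/3z^2 - 4/3z
  leading term xz: subtract (4/3z)·f_2 from 4/3xz - 5/3y^2z^2 - 28/5y^2z - 28/15yz^3 + 1/4yz^2 - 12yz + 28y - 4z^3 + 28/3z^2 - 4/3z → -5/3y^2z^2 - 28/5y^2z - 28/15yz^3 + 127/60yz^2 - 12yz + 28y - 4z^3 + 40/3z^2 - 32/3z
  leading term y^2z^2: subtract (20/9yz)·f_1 from -5/3y^2z^2 - 28/5y^2z - 28/15yz^3 + 127/60yz^2 - 12yz + 28y - 4z^3 + 40/3z^2 - 32/3z → -184/15y^2z - 28/15yz^3 + 127/60yz^2 - 12yz + 28y - 4z^3 + 40/3z^2 - 32/3z
  leading term y^2z: subtract (736/45y)·f_1 from -184/15y^2z - 28/15yz^3 + 127/60yz^2 - 12yz + 28y - 4z^3 + 40/3z^2 - 32/3z → -736/15y^2 - 28/15yz^3 + 127/60yz^2 - 12yz + 28y - 4z^3 + 40/3z^2 - 32/3z
  leading term y^2: no divisor's leading term divides it; move -736/15y^2 to the remainder.
  leading term yz^3: subtract (112/45z^2)·f_1 from -28/15yz^3 + 127/60yz^2 - 12yz + 28y - 4z^3 + 40/3z^2 - 32/3z → -107/20yz^2 - 12yz + 28y - 4z^3 + 40/3z^2 - 32/3z
  leading term yz^2: subtract (107/15z)·f_1 from -107/20yz^2 - 12yz + 28y - 4z^3 + 40/3z^2 - 32/3z → -167/5yz + 28y - 4z^3 + 40/3z^2 - 32/3z
  leading term yz: subtract (668/15)·f_1 from -167/5yz + 28y - 4z^3 + 40/3z^2 - 32/3z → -528/5y - 4z^3 + 40/3z^2 - 32/3z
  leading term y: no divisor's leading term divides it; move -528/5y to the remainder.
  leading term z^3: no divisor's leading term divides it; move -4z^3 to the remainder.
  leading term z^2: no divisor's leading term divides it; move 40/3z^2 to the remainder.
  leading term z: no divisor's leading term divides it; move -32/3z to the remainder.
  remainder -736/15y^2 - 528/5y - 4z^3 + 40/3z^2 - 32/3z ≠ 0; add g_4 = -736/15y^2 - 528/5y - 4z^3 + 40/3z^2 - 32/3z to the basis.

S(f_2,f_3): lcm = xy. S = -4/3xz + 4/3x - 46/15y^2z - 11/4yz + 7y - 4/3.
  leading term xz: subtract (-4/3z)·f_2 from -4/3xz + 4/3x - 46/15y^2z - 11/4yz + 7y - 4/3 → 4/3x - 46/15y^2z - 28/15yz^2 - 11/4yz + 7y - 4z^2 + 28/3z - 4/3
  leading term x: subtract (4/3)·f_2 from 4/3x - 46/15y^2z - 28/15yz^2 - 11/4yz + 7y - 4z^2 + 28/3z - 4/3 → -46/15y^2z - 28/15yz^2 - 53/60yz + 7y - 4z^2 + 40/3z - 32/3
  leading term y^2z: subtract (184/45y)·f_1 from -46/15y^2z - 28/15yz^2 - 53/60yz + 7y - 4z^2 + 40/3z - 32/3 → -184/15y^2 - 28/15yz^2 - 53/60yz + 7y - 4z^2 + 40/3z - 32/3
  leading term y^2: subtract (1/4)·g_4 from -184/15y^2 - 28/15yz^2 - 53/60yz + 7y - 4z^2 + 40/3z - 32/3 → -28/15yz^2 - 53/60yz + 167/5y + z^3 - 22/3z^2 + 16z - 32/3
  leading term yz^2: subtract (112/45z)·f_1 from -28/15yz^2 - 53/60yz + 167/5y + z^3 - 22/3z^2 + 16z - 32/3 → -167/20yz + 167/5y + z^3 - 22/3z^2 + 16z - 32/3
  leading term yz: subtract (167/15)·f_1 from -167/20yz + 167/5y + z^3 - 22/3z^2 + 16z - 32/3 → z^3 - 22/3z^2 + 16z - 32/3
  leading term z^3: no divisor's leading term divides it; move z^3 to the remainder.
  leading term z^2: no divisor's leading term divides it; move -22/3z^2 to the remainder.
  leading term z: no divisor's leading term divides it; move 16z to the remainder.
  leading term 1: no divisor's leading term divides it; move -32/3 to the remainder.
  remainder z^3 - 22/3z^2 + 16z - 32/3 ≠ 0; add g_5 = z^3 - 22/3z^2 + 16z - 32/3 to the basis.

The other S-polynomials (S(f_1,f_2), S(f_1,g_4), S(f_2,g_4), S(f_3,g_4), S(f_1,g_5), S(f_2,g_5), S(f_3,g_5), S(g_4,g_5)) all reduce to 0 modulo the current basis, so we have a Gröbner basis.
Inter-reduce: drop elements whose leading term is divisible by another's, tail-reduce, and make monic.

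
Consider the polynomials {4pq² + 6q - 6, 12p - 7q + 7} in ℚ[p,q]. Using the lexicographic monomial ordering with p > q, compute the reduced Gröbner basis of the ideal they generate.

G = {p - 7/12q + 7/12, q³ - q² + 18/7q - 18/7}

f_1 = 4pq² + 6q - 6, LT = pq².
f_2 = 12p - 7q + 7, LT = p.

S(f_1,f_2): lcm = pq². S = 7/12q³ - 7/12q² + 3/2q - 3/2.
  leading term q³: no divisor's leading term divides it; move 7/12q³ to the remainder.
  leading term q²: no divisor's leading term divides it; move -7/12q² to the remainder.
  leading term q: no divisor's leading term divides it; move 3/2q to the remainder.
  leading term 1: no divisor's leading term divides it; move -3/2 to the remainder.
  remainder 7/12q³ - 7/12q² + 3/2q - 3/2 ≠ 0; add g_3 = 7/12q³ - 7/12q² + 3/2q - 3/2 to the basis.

The other S-polynomials (S(f_1,g_3), S(f_2,g_3)) all reduce to 0 modulo the current basis, so we have a Gröbner basis.
Inter-reduce: drop elements whose leading term is divisible by another's, tail-reduce, and make monic.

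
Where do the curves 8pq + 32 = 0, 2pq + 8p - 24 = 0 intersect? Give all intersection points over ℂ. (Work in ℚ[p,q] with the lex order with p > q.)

{(4, -1)}

Compute a lex Gröbner basis by Buchberger's algorithm.
f_1 = 8pq + 32, LT = pq.
f_2 = 2pq + 8p - 24, LT = pq.

S(f_1,f_2): lcm = pq. S = -4p + 16.
  leading term p: no divisor's leading term divides it; move -4p to the remainder.
  leading term 1: no divisor's leading term divides it; move 16 to the remainder.
  remainder -4p + 16 ≠ 0; add h_3 = -4p + 16 to the basis.

S(f_1,h_3): lcm = pq. S = 4q + 4.
  leading term q: no divisor's leading term divides it; move 4q to the remainder.
  leading term 1: no divisor's leading term divides it; move 4 to the remainder.
  remainder 4q + 4 ≠ 0; add h_4 = 4q + 4 to the basis.

The other S-polynomials (S(f_2,h_3), S(f_1,h_4), S(f_2,h_4), S(h_3,h_4)) all reduce to 0 modulo the current basis, so we have a Gröbner basis.
Inter-reduce: drop elements whose leading term is divisible by another's, tail-reduce, and make monic.
Reduced Gröbner basis: {p - 4, q + 1}.

A lex Gröbner basis eliminates variables successively. Here q + 1 depends only on q, with roots {-1}; lifting each root through the earlier basis elements recovers the full solutions.
  q = -1: the earlier basis element becomes p - 4 = 0, giving p = 4 — point (4, -1).
Substituting each solution back into the original system confirms all equations vanish.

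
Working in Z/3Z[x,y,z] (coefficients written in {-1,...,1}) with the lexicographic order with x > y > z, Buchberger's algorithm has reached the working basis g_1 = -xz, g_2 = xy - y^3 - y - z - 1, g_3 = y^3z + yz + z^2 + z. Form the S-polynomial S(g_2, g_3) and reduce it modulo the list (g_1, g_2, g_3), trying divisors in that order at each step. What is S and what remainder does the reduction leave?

lcm(LM(g_2), LM(g_3)) = xy^3z.
S = (lcm/LT(g_2))·g_2 − (lcm/LT(g_3))·g_3 = -xyz - xz^2 - xz - y^5z - y^3z - y^2z^2 - y^2z.
Reduce S modulo (g_1, g_2, g_3) in that order:
  leading term xyz: subtract (y)·g_1 from -xyz - xz^2 - xz - y^5z - y^3z - y^2z^2 - y^2z → -xz^2 - xz - y^5z - y^3z - y^2z^2 - y^2z
  leading term xz^2: subtract (z)·g_1 from -xz^2 - xz - y^5z - y^3z - y^2z^2 - y^2z → -xz - y^5z - y^3z - y^2z^2 - y^2z
  leading term xz: subtract (1)·g_1 from -xz - y^5z - y^3z - y^2z^2 - y^2z → -y^5z - y^3z - y^2z^2 - y^2z
  leading term y^5z: subtract (-y^2)·g_3 from -y^5z - y^3z - y^2z^2 - y^2z → 0
The remainder is 0, so this S-polynomial contributes no new basis element.

S(g_2, g_3) = -xyz - xz^2 - xz - y^5z - y^3z - y^2z^2 - y^2z; remainder on division = 0.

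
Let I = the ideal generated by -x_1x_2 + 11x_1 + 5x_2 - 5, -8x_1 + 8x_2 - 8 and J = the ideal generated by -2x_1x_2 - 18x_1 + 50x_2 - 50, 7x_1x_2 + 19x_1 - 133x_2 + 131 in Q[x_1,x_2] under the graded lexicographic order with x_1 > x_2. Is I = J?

No, the ideals differ.

Equality of ideals is decidable: compute both reduced Gröbner bases (unique for the ordering) and check whether they agree.
Buchberger on the first generating set:
f_1 = -x_1x_2 + 11x_1 + 5x_2 - 5, LT = x_1x_2.
f_2 = -8x_1 + 8x_2 - 8, LT = x_1.

S(f_1,f_2): lcm = x_1x_2. S = x_2^{2} - 11x_1 - 6x_2 + 5.
  reduce S modulo (f_1, f_2):
  remainder x_2^{2} - 17x_2 + 16 ≠ 0; add g_3 = x_2^{2} - 17x_2 + 16 to the basis.

The other S-polynomials (S(f_1,g_3), S(f_2,g_3)) all reduce to 0 modulo the current basis, so we have a Gröbner basis.
Inter-reduce: drop elements whose leading term is divisible by another's, tail-reduce, and make monic.
Reduced Gröbner basis: {x_2^{2} - 17x_2 + 16, x_1 - x_2 + 1}.

Buchberger on the second generating set:
h_1 = -2x_1x_2 - 18x_1 + 50x_2 - 50, LT = x_1x_2.
h_2 = 7x_1x_2 + 19x_1 - 133x_2 + 131, LT = x_1x_2.

S(h_1,h_2): lcm = x_1x_2. S = \tfrac{44}{7}x_1 - 6x_2 + \tfrac{44}{7}.
  reduce S modulo (h_1, h_2):
  remainder \tfrac{44}{7}x_1 - 6x_2 + \tfrac{44}{7} ≠ 0; add k_3 = \tfrac{44}{7}x_1 - 6x_2 + \tfrac{44}{7} to the basis.

S(h_1,k_3): lcm = x_1x_2. S = \tfrac{21}{22}x_2^{2} + 9x_1 - 26x_2 + 25.
  reduce S modulo (h_1, h_2, k_3):
  remainder \tfrac{21}{22}x_2^{2} - \tfrac{383}{22}x_2 + 16 ≠ 0; add k_4 = \tfrac{21}{22}x_2^{2} - \tfrac{383}{22}x_2 + 16 to the basis.

The other S-polynomials (S(h_2,k_3), S(h_1,k_4), S(h_2,k_4), S(k_3,k_4)) all reduce to 0 modulo the current basis, so we have a Gröbner basis.
Inter-reduce: drop elements whose leading term is divisible by another's, tail-reduce, and make monic.
Reduced Gröbner basis: {x_2^{2} - \tfrac{383}{21}x_2 + \tfrac{352}{21}, x_1 - \tfrac{21}{22}x_2 + 1}.

Since the reduced bases disagree, the two ideals are not the same.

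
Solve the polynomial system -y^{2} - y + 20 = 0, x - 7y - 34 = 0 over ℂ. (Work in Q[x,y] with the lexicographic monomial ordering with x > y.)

Compute a lex Gröbner basis by Buchberger's algorithm.
f_1 = -y^{2} - y + 20, LT = y^{2}.
f_2 = x - 7y - 34, LT = x.

The S-polynomials (S(f_1,f_2)) all reduce to 0 modulo the current basis, so we have a Gröbner basis.
Inter-reduce: drop elements whose leading term is divisible by another's, tail-reduce, and make monic.
Reduced Gröbner basis: {x - 7y - 34, y^{2} + y - 20}.

The lex basis is triangular: the last element involves only y. Solving y^{2} + y - 20 = 0 gives y ∈ {-5, 4}; substituting each value into the earlier elements determines the remaining variables.
  y = -5: the earlier basis element becomes x + 1 = 0, giving x = -1 — point (-1, -5).
  y = 4: the earlier basis element becomes x - 62 = 0, giving x = 62 — point (62, 4).
Zero-dimensionality of the ideal guarantees finitely many solutions over ℂ.

{(-1, -5), (62, 4)}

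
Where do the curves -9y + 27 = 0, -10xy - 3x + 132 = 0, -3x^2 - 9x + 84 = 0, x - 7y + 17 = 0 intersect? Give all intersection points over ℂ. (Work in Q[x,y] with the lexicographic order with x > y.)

{(4, 3)}

Compute a lex Gröbner basis by Buchberger's algorithm.
f_1 = -9y + 27, LT = y.
f_2 = -10xy - 3x + 132, LT = xy.
f_3 = -3x^2 - 9x + 84, LT = x^2.
f_4 = x - 7y + 17, LT = x.

The S-polynomials (S(f_1,f_2), S(f_1,f_3), S(f_1,f_4), S(f_2,f_3), S(f_2,f_4), S(f_3,f_4)) all reduce to 0 modulo the current basis, so we have a Gröbner basis.
Inter-reduce: drop elements whose leading term is divisible by another's, tail-reduce, and make monic.
Reduced Gröbner basis: {x - 4, y - 3}.

Since the basis is lex-ordered, y - 3 is univariate in y. Its roots are {3}. Back-substituting each root into the other basis elements fixes the other coordinates.
  y = 3: the earlier basis element becomes x - 4 = 0, giving x = 4 — point (4, 3).
Zero-dimensionality of the ideal guarantees finitely many solutions over ℂ.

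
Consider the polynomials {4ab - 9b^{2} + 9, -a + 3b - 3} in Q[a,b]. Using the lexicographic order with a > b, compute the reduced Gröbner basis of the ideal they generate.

G = {a - 3b + 3, b^{2} - 4b + 3}

Buchberger's algorithm terminates because the ascending chain of leading-term ideals stabilizes.

f_1 = 4ab - 9b^{2} + 9, LT = ab.
f_2 = -a + 3b - 3, LT = a.

S(f_1,f_2): lcm = ab. S = \tfrac{3}{4}b^{2} - 3b + \tfrac{9}{4}.
  leading term b^{2}: no divisor's leading term divides it; move \tfrac{3}{4}b^{2} to the remainder.
  leading term b: no divisor's leading term divides it; move -3b to the remainder.
  leading term 1: no divisor's leading term divides it; move \tfrac{9}{4} to the remainder.
  remainder \tfrac{3}{4}b^{2} - 3b + \tfrac{9}{4} ≠ 0; add g_3 = \tfrac{3}{4}b^{2} - 3b + \tfrac{9}{4} to the basis.

The other S-polynomials (S(f_1,g_3), S(f_2,g_3)) all reduce to 0 modulo the current basis, so we have a Gröbner basis.
Inter-reduce: drop elements whose leading term is divisible by another's, tail-reduce, and make monic.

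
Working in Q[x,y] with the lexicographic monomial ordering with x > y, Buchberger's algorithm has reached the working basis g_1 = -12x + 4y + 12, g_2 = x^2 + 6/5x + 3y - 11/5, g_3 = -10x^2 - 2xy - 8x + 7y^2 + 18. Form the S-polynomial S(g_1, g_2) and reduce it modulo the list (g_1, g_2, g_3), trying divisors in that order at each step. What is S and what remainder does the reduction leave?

S(g_1, g_2) = -1/3xy - 11/5x - 3y + 11/5; remainder on division = -1/9y^2 - 61/15y.

lcm(LM(g_1), LM(g_2)) = x^2.
S = (lcm/LT(g_1))·g_1 − (lcm/LT(g_2))·g_2 = -1/3xy - 11/5x - 3y + 11/5.
Reduce S modulo (g_1, g_2, g_3) in that order:
  leading term xy: subtract (1/36y)·g_1 from -1/3xy - 11/5x - 3y + 11/5 → -11/5x - 1/9y^2 - 10/3y + 11/5
  leading term x: subtract (11/60)·g_1 from -11/5x - 1/9y^2 - 10/3y + 11/5 → -1/9y^2 - 61/15y
  leading term y^2: no divisor's leading term divides it; move -1/9y^2 to the remainder.
  leading term y: no divisor's leading term divides it; move -61/15y to the remainder.
The remainder -1/9y^2 - 61/15y is nonzero, so it would be added as the next basis element.
An S-polynomial is built so that the two leading terms cancel; whether anything survives reduction is exactly the Gröbner-basis criterion.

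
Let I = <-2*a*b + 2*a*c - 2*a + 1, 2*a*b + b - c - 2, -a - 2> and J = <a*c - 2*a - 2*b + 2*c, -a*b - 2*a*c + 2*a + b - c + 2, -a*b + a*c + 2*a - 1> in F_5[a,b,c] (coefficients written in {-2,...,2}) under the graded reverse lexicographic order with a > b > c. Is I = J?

Equality of ideals is decidable: compute both reduced Gröbner bases (unique for the ordering) and check whether they agree.
Buchberger on the first generating set:
f_1 = -2*a*b + 2*a*c - 2*a + 1, LT = a*b.
f_2 = 2*a*b + b - c - 2, LT = a*b.
f_3 = -a - 2, LT = a.

S(f_1,f_2): lcm = a*b. S = -a*c + a + 2*b - 2*c - 2.
  reduce S modulo (f_1, f_2, f_3):
  remainder 2*b + 1 ≠ 0; add g_4 = 2*b + 1 to the basis.

S(f_1,f_3): lcm = a*b. S = -a*c + a - 2*b + 2.
  reduce S modulo (f_1, f_2, f_3, g_4):
  remainder 2*c + 1 ≠ 0; add g_5 = 2*c + 1 to the basis.

The other S-polynomials (S(f_2,f_3), S(f_1,g_4), S(f_2,g_4), S(f_3,g_4), S(f_1,g_5), S(f_2,g_5), S(f_3,g_5), S(g_4,g_5)) all reduce to 0 modulo the current basis, so we have a Gröbner basis.
Inter-reduce: drop elements whose leading term is divisible by another's, tail-reduce, and make monic.
Reduced Gröbner basis: {a + 2, b - 2, c - 2}.

Buchberger on the second generating set:
h_1 = a*c - 2*a - 2*b + 2*c, LT = a*c.
h_2 = -a*b - 2*a*c + 2*a + b - c + 2, LT = a*b.
h_3 = -a*b + a*c + 2*a - 1, LT = a*b.

S(h_1,h_2): lcm = a*b*c. S = -2*a*c**2 - 2*a*b - 2*b**2 + 2*a*c - 2*b*c - c**2 + 2*c.
  reduce S modulo (h_1, h_2, h_3):
  remainder -2*b**2 - b*c - 2*c**2 + 2*b + 1 ≠ 0; add k_4 = -2*b**2 - b*c - 2*c**2 + 2*b + 1 to the basis.

S(h_1,h_3): lcm = a*b*c. S = a*c**2 - 2*a*b - 2*b**2 + 2*a*c + 2*b*c - c.
  reduce S modulo (h_1, h_2, h_3, k_4):
  remainder 2*a + 2*b ≠ 0; add k_5 = 2*a + 2*b to the basis.

S(h_2,h_3): lcm = a*b. S = -2*a*c - b + c + 2.
  reduce S modulo (h_1, h_2, h_3, k_4, k_5):
  remainder -b + 2 ≠ 0; add k_6 = -b + 2 to the basis.

S(h_3,k_4): lcm = a*b**2. S = a*b*c - a*c**2 - a*b - 2*a + b.
  reduce S modulo (h_1, h_2, h_3, k_4, k_5, k_6):
  remainder 2*c + 1 ≠ 0; add k_7 = 2*c + 1 to the basis.

The other S-polynomials (S(h_1,k_4), S(h_2,k_4), S(h_1,k_5), S(h_2,k_5), S(h_3,k_5), S(k_4,k_5), S(h_1,k_6), S(h_2,k_6), S(h_3,k_6), S(k_4,k_6), S(k_5,k_6), S(h_1,k_7), S(h_2,k_7), S(h_3,k_7), S(k_4,k_7), S(k_5,k_7), S(k_6,k_7)) all reduce to 0 modulo the current basis, so we have a Gröbner basis.
Inter-reduce: drop elements whose leading term is divisible by another's, tail-reduce, and make monic.
Reduced Gröbner basis: {a + 2, b - 2, c - 2}.

These coincide, so the ideals are equal.

Yes, the ideals are equal.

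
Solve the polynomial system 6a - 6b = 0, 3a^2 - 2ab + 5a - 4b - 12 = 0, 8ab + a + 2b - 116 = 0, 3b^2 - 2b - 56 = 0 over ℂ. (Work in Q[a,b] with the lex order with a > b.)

Compute a lex Gröbner basis by Buchberger's algorithm.
f_1 = 6a - 6b, LT = a.
f_2 = 3a^2 - 2ab + 5a - 4b - 12, LT = a^2.
f_3 = 8ab + a + 2b - 116, LT = ab.
f_4 = 3b^2 - 2b - 56, LT = b^2.

S(f_1,f_2): lcm = a^2. S = -1/3ab - 5/3a + 4/3b + 4.
  leading term ab: subtract (-1/18b)·f_1 from -1/3ab - 5/3a + 4/3b + 4 → -5/3a - 1/3b^2 + 4/3b + 4
  leading term a: subtract (-5/18)·f_1 from -5/3a - 1/3b^2 + 4/3b + 4 → -1/3b^2 - 1/3b + 4
  leading term b^2: subtract (-1/9)·f_4 from -1/3b^2 - 1/3b + 4 → -5/9b - 20/9
  leading term b: no divisor's leading term divides it; move -5/9b to the remainder.
  leading term 1: no divisor's leading term divides it; move -20/9 to the remainder.
  remainder -5/9b - 20/9 ≠ 0; add h_5 = -5/9b - 20/9 to the basis.

The other S-polynomials (S(f_1,f_3), S(f_1,f_4), S(f_2,f_3), S(f_2,f_4), S(f_3,f_4), S(f_1,h_5), S(f_2,h_5), S(f_3,h_5), S(f_4,h_5)) all reduce to 0 modulo the current basis, so we have a Gröbner basis.
Inter-reduce: drop elements whose leading term is divisible by another's, tail-reduce, and make monic.
Reduced Gröbner basis: {a + 4, b + 4}.

A lex Gröbner basis eliminates variables successively. Here b + 4 depends only on b, with roots {-4}; lifting each root through the earlier basis elements recovers the full solutions.
  b = -4: the earlier basis element becomes a + 4 = 0, giving a = -4 — point (-4, -4).
Each listed point satisfies every original equation (direct substitution).

{(-4, -4)}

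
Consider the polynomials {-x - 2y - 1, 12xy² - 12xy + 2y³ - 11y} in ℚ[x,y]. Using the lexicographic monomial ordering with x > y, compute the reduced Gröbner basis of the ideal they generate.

Buchberger's algorithm terminates because the ascending chain of leading-term ideals stabilizes.

f_1 = -x - 2y - 1, LT = x.
f_2 = 12xy² - 12xy + 2y³ - 11y, LT = xy².

S(f_1,f_2): lcm = xy². S = xy + 11/6y³ + y² + 11/12y.
  leading term xy: subtract (-y)·f_1 from xy + 11/6y³ + y² + 11/12y → 11/6y³ - y² - 1/12y
  leading term y³: no divisor's leading term divides it; move 11/6y³ to the remainder.
  leading term y²: no divisor's leading term divides it; move -y² to the remainder.
  leading term y: no divisor's leading term divides it; move -1/12y to the remainder.
  remainder 11/6y³ - y² - 1/12y ≠ 0; add g_3 = 11/6y³ - y² - 1/12y to the basis.

The other S-polynomials (S(f_1,g_3), S(f_2,g_3)) all reduce to 0 modulo the current basis, so we have a Gröbner basis.
Inter-reduce: drop elements whose leading term is divisible by another's, tail-reduce, and make monic.

G = {x + 2y + 1, y³ - 6/11y² - 1/22y}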